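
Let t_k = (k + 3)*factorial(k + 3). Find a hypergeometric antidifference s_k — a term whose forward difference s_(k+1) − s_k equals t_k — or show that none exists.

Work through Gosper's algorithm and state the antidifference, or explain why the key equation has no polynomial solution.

r(k) = (k + 4)**2/(k + 3) after simplifying.
Normal form (A,B,C) = (k + 4, 1, k + 3).
Solve (k + 4)·f(k+1) − (1)·f(k) = k + 3.
Degrees (1,0,1) ⇒ d ≤ 0.
Coefficient equations give f(k) = 1.
Then R = B(k−1)f/C = 1/(k + 3), so s_k = R(k)·t_k = factorial(k + 3).
Verify: (k + 3)*factorial(k + 3) matches t_k.

s_k = factorial(k + 3)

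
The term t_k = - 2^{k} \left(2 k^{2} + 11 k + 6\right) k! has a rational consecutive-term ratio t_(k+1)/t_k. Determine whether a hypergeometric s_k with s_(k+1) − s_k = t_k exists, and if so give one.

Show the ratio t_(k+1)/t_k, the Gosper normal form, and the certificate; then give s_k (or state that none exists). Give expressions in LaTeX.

s_k = - 2^{k} \left(k + 4\right) k!

The ratio is 2*(2*k**3 + 17*k**2 + 34*k + 19)/(2*k**2 + 11*k + 6).
So A=2*k + 2 and B=1, with C=k**2 + 11*k/2 + 3.
Solve (2*k + 2)·f(k+1) − (1)·f(k) = k**2 + 11*k/2 + 3.
deg f ≤ 1 (via 1,0,2).
Coefficient equations give f(k) = (k + 4)/2.
So s_k = (B(k−1)f/C)·t_k = ((k + 4)/(2*k**2 + 11*k + 6))·t_k = -2**k*(k + 4)*factorial(k).
Δs = -2**k*(2*k**2 + 11*k + 6)*factorial(k), as required.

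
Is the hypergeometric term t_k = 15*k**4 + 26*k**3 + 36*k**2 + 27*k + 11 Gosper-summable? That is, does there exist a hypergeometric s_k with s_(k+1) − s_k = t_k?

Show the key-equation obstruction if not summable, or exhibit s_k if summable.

Yes. s_k = k*(3*k**4 - k**3 + 4*k**2 + 2*k + 3).

Compute t_(k+1)/t_k: get (15*k**4 + 86*k**3 + 204*k**2 + 237*k + 115)/(15*k**4 + 26*k**3 + 36*k**2 + 27*k + 11).
Gosper form: A/B · C(k+1)/C(k) with A=1, B=1, C=k**4 + 26*k**3/15 + 12*k**2/5 + 9*k/5 + 11/15.
Solve (1)·f(k+1) − (1)·f(k) = k**4 + 26*k**3/15 + 12*k**2/5 + 9*k/5 + 11/15.
Degrees (0,0,4) ⇒ d ≤ 5.
Coefficient equations give f(k) = k*(3*k**4 - k**3 + 4*k**2 + 2*k + 3)/15.
Get s_k = R·t_k = k*(3*k**4 - k**3 + 4*k**2 + 2*k + 3) with R(k) = B(k−1)f(k)/C(k) = k*(3*k**4 - k**3 + 4*k**2 + 2*k + 3)/(15*k**4 + 26*k**3 + 36*k**2 + 27*k + 11).
Δs = 15*k**4 + 26*k**3 + 36*k**2 + 27*k + 11, as required.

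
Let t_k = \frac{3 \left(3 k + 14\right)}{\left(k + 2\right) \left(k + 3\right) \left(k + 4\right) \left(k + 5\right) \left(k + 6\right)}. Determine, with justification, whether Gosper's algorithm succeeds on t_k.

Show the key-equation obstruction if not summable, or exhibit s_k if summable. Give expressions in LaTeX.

Yes. s_k = \frac{k \left(k^{2} + 10 k + 31\right)}{10 \left(k^{3} + 10 k^{2} + 31 k + 30\right)}.

r(k) = (k + 2)*(3*k + 17)/((k + 7)*(3*k + 14)) after simplifying.
Normal form (A,B,C) = (k + 2, k + 7, k + 14/3).
f must satisfy (k + 2)·f(k+1) − (k + 6)·f(k) = k + 14/3.
From deg A=1, deg B=1, deg C=1: d=4.
Match coefficients ⇒ f(k) = k*(k + 4)*(k**2 + 10*k + 31)/90.
Get s_k = R·t_k = k*(k**2 + 10*k + 31)/(10*(k**3 + 10*k**2 + 31*k + 30)) with R(k) = B(k−1)f(k)/C(k) = k*(k + 4)*(k + 6)*(k**2 + 10*k + 31)/(30*(3*k + 14)).
s_(k+1) − s_k = 3*(3*k + 14)/(k**5 + 20*k**4 + 155*k**3 + 580*k**2 + 1044*k + 720) = t_k.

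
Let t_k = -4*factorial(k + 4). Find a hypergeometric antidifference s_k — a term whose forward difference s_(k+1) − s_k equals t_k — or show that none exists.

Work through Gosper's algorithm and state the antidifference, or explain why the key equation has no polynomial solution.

Compute t_(k+1)/t_k: get k + 5.
So A=k + 5 and B=1, with C=1.
Key eq: (k + 5)·f(k+1) = (1)·f(k) + (1).
d = -1 from the (1,0,0) case.
Negative degree bound (-1): no f exists, t_k not Gosper-summable.

no hypergeometric antidifference exists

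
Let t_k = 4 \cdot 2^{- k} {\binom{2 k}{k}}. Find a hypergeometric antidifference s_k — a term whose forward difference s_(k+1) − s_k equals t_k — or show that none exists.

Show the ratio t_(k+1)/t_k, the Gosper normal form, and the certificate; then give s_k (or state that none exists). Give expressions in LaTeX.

Ratio r(k) = (2*k + 1)/(k + 1).
Factor: A=2*k + 1; B=k + 1; C=1.
f must satisfy (2*k + 1)·f(k+1) − (k)·f(k) = 1.
Bound: deg f ≤ -1.
Bound -1 < 0, so the key equation has no polynomial solution.

none — t_k is not Gosper-summable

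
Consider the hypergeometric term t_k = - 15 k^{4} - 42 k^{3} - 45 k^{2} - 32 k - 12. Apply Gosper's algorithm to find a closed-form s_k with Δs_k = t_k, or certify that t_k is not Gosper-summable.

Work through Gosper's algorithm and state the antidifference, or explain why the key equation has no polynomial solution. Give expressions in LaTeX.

s_k = k \left(- 3 k^{4} - 3 k^{3} + k^{2} - 4 k - 3\right)

Ratio r(k) = (15*k**4 + 102*k**3 + 261*k**2 + 308*k + 146)/(15*k**4 + 42*k**3 + 45*k**2 + 32*k + 12).
A = 1, B = 1, C = k**4 + 14*k**3/5 + 3*k**2 + 32*k/15 + 4/5.
f must satisfy (1)·f(k+1) − (1)·f(k) = k**4 + 14*k**3/5 + 3*k**2 + 32*k/15 + 4/5.
deg f ≤ 5 (via 0,0,4).
Coefficient equations give f(k) = k*(3*k**4 + 3*k**3 - k**2 + 4*k + 3)/15.
Then R = B(k−1)f/C = k*(3*k**4 + 3*k**3 - k**2 + 4*k + 3)/(15*k**4 + 42*k**3 + 45*k**2 + 32*k + 12), so s_k = R(k)·t_k = k*(-3*k**4 - 3*k**3 + k**2 - 4*k - 3).
Verify: -15*k**4 - 42*k**3 - 45*k**2 - 32*k - 12 matches t_k.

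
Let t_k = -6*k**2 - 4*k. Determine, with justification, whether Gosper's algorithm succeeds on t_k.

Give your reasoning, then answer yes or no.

Compute t_(k+1)/t_k: get (3*k**2 + 8*k + 5)/(k*(3*k + 2)).
Gosper form: A/B · C(k+1)/C(k) with A=1, B=1, C=k**2 + 2*k/3.
f must satisfy (1)·f(k+1) − (1)·f(k) = k**2 + 2*k/3.
From deg A=0, deg B=0, deg C=2: d=3.
Solving with deg f ≤ 3: f(k) = k*(k - 1)*(2*k + 1)/6.
R(k) = B(k−1)·f(k)/C(k) = (k - 1)*(2*k + 1)/(2*(3*k + 2)); s_k = R·t_k = k*(-2*k**2 + k + 1).
Check: Δs_k = 2*k*(-3*k - 2). ✓

Yes. s_k = k*(-2*k**2 + k + 1).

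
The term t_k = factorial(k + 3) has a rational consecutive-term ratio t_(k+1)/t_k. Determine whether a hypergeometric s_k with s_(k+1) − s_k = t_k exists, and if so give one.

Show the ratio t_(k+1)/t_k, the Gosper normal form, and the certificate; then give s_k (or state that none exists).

no hypergeometric antidifference exists

The ratio is k + 4.
Gosper form: A/B · C(k+1)/C(k) with A=k + 4, B=1, C=1.
Need (k + 4)·f(k+1) − (1)·f(k) = 1.
From deg A=1, deg B=0, deg C=0: d=-1.
deg f ≤ -1 is impossible — no certificate.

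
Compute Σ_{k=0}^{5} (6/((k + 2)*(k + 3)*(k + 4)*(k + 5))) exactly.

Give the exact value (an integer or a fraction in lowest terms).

r(k) = (k + 2)/(k + 6) after simplifying.
Gosper form: A/B · C(k+1)/C(k) with A=k + 2, B=k + 6, C=1.
Need (k + 2)·f(k+1) − (k + 5)·f(k) = 1.
d = 3 from the (1,1,0) case.
Solving with deg f ≤ 3: f(k) = k*(k**2 + 9*k + 26)/72.
Certificate R = B(k−1)f/C = k*(k + 5)*(k**2 + 9*k + 26)/72 gives s_k = k*(k**2 + 9*k + 26)/(12*(k + 2)*(k + 3)*(k + 4)).
Verify: 6/(k**4 + 14*k**3 + 71*k**2 + 154*k + 120) matches t_k.
Telescoping: Σ = s_(6) − s_(0) = 29/360 − (0) = 29/360.

Σ = 29/360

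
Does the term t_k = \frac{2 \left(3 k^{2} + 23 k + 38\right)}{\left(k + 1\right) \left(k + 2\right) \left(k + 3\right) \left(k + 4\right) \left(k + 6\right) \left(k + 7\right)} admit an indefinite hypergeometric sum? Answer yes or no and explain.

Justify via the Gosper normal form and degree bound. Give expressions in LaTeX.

Yes. s_k = \frac{k \left(k^{2} + 10 k + 27\right)}{9 \left(k^{3} + 10 k^{2} + 27 k + 18\right)}.

t_(k+1)/t_k = (k + 1)*(k + 6)*(23*k + 3*(k + 1)**2 + 61)/((k + 5)*(k + 8)*(3*k**2 + 23*k + 38)).
Gosper form: A/B · C(k+1)/C(k) with A=k + 1, B=k + 8, C=k**3 + 38*k**2/3 + 51*k + 190/3.
Key eq: (k + 1)·f(k+1) = (k + 7)·f(k) + (k**3 + 38*k**2/3 + 51*k + 190/3).
Bound: deg f ≤ 6.
Coefficient equations give f(k) = k*(k + 2)*(k + 4)*(k + 5)*(k**2 + 10*k + 27)/54.
So s_k = (B(k−1)f/C)·t_k = (k*(k + 2)*(k + 4)*(k + 7)*(k**2 + 10*k + 27)/(18*(3*k**2 + 23*k + 38)))·t_k = k*(k**2 + 10*k + 27)/(9*(k**3 + 10*k**2 + 27*k + 18)).
s_(k+1) − s_k = 2*(3*k**2 + 23*k + 38)/(k**6 + 23*k**5 + 207*k**4 + 925*k**3 + 2144*k**2 + 2412*k + 1008) = t_k.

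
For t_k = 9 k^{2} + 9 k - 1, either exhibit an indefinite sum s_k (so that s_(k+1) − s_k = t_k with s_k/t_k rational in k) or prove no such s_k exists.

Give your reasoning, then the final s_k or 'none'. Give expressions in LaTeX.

The ratio is (9*k**2 + 27*k + 17)/(9*k**2 + 9*k - 1).
Factor: A=1; B=1; C=k**2 + k - 1/9.
Solve (1)·f(k+1) − (1)·f(k) = k**2 + k - 1/9.
Degrees (0,0,2) ⇒ d ≤ 3.
Match coefficients ⇒ f(k) = k*(3*k**2 - 4)/9.
Then R = B(k−1)f/C = k*(3*k**2 - 4)/(9*k**2 + 9*k - 1), so s_k = R(k)·t_k = k*(3*k**2 - 4).
Check: Δs_k = 9*k**2 + 9*k - 1. ✓

s_k = k \left(3 k^{2} - 4\right)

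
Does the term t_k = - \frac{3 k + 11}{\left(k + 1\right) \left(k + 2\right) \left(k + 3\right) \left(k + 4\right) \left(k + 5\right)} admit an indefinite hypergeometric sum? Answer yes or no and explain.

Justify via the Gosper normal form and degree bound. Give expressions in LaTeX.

Yes. s_k = \frac{k \left(- k^{2} - 7 k - 14\right)}{8 \left(k^{3} + 7 k^{2} + 14 k + 8\right)}.

t_(k+1)/t_k = (k + 1)*(3*k + 14)/((k + 6)*(3*k + 11)).
So A=k + 1 and B=k + 6, with C=k + 11/3.
Need (k + 1)·f(k+1) − (k + 5)·f(k) = k + 11/3.
Bound: deg f ≤ 4.
Match coefficients ⇒ f(k) = k*(k + 3)*(k**2 + 7*k + 14)/24.
Get s_k = R·t_k = k*(-k**2 - 7*k - 14)/(8*(k**3 + 7*k**2 + 14*k + 8)) with R(k) = B(k−1)f(k)/C(k) = k*(k + 3)*(k + 5)*(k**2 + 7*k + 14)/(8*(3*k + 11)).
Verify: (-3*k - 11)/(k**5 + 15*k**4 + 85*k**3 + 225*k**2 + 274*k + 120) matches t_k.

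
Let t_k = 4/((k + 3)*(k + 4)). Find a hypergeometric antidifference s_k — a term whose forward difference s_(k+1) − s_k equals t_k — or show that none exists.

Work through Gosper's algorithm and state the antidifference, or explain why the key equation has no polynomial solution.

s_k = 4*k/(3*(k + 3))

Step 1: r(k) = (k + 3)/(k + 5).
Normal form (A,B,C) = (k + 3, k + 5, 1).
Key eq: (k + 3)·f(k+1) = (k + 4)·f(k) + (1).
deg f ≤ 1 (via 1,1,0).
A polynomial solution: f(k) = k/3.
So s_k = (B(k−1)f/C)·t_k = (k*(k + 4)/3)·t_k = 4*k/(3*(k + 3)).
s_(k+1) − s_k = 4/(k**2 + 7*k + 12) = t_k.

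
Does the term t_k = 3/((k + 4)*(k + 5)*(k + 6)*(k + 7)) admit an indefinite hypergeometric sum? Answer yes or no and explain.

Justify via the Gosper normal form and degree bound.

t_(k+1)/t_k = (k + 4)/(k + 8).
Factor: A=k + 4; B=k + 8; C=1.
Set up (k + 4)·f(k+1) − (k + 7)·f(k) − (1) = 0.
d = 3 from the (1,1,0) case.
Solve for f: f(k) = k*(k**2 + 15*k + 74)/360 (degree 3 ≤ 3).
R(k) = B(k−1)·f(k)/C(k) = k*(k + 7)*(k**2 + 15*k + 74)/360; s_k = R·t_k = k*(k**2 + 15*k + 74)/(120*(k + 4)*(k + 5)*(k + 6)).
Check: Δs_k = 3/(k**4 + 22*k**3 + 179*k**2 + 638*k + 840). ✓

Yes. s_k = k*(k**2 + 15*k + 74)/(120*(k + 4)*(k + 5)*(k + 6)).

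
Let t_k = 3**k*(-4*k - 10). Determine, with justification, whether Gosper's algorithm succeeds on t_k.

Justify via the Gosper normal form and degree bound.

Yes. s_k = -2*3**k*(k + 1).

Step 1: r(k) = 3*(2*k + 7)/(2*k + 5).
A = 3, B = 1, C = k + 5/2.
f must satisfy (3)·f(k+1) − (1)·f(k) = k + 5/2.
d = 1 from the (0,0,1) case.
Solve for f: f(k) = (k + 1)/2 (degree 1 ≤ 1).
Get s_k = R·t_k = -2*3**k*(k + 1) with R(k) = B(k−1)f(k)/C(k) = (k + 1)/(2*k + 5).
s_(k+1) − s_k = 3**k*(-4*k - 10) = t_k.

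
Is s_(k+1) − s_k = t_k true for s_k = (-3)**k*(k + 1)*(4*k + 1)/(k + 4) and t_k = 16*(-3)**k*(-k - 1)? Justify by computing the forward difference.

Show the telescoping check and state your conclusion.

s_(k+1) = (-3)**(k + 1)*(k + 2)*(4*k + 5)/(k + 5)
s_(k+1) − s_k = (-3)**k*(-16*k**3 - 112*k**2 - 212*k - 125)/(k**2 + 9*k + 20)
(s_(k+1) − s_k) − t_k = 3*(-3)**k*(16*k**2 + 84*k + 65)/(k**2 + 9*k + 20)

Invalid: residual 3*(-3)**k*(16*k**2 + 84*k + 65)/(k**2 + 9*k + 20) ≠ 0.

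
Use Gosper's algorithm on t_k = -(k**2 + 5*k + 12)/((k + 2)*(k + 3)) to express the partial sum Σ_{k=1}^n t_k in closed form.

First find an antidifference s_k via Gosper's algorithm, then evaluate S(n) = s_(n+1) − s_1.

S(n) = n*(-n - 5)/(n + 3)

Step 1: r(k) = (k + 2)*(5*k + (k + 1)**2 + 17)/((k + 4)*(k**2 + 5*k + 12)).
Take A(k)=k + 2, B(k)=k + 4, C(k)=k**2 + 5*k + 12.
Key eq: (k + 2)·f(k+1) = (k + 3)·f(k) + (k**2 + 5*k + 12).
deg f ≤ 2 (via 1,1,2).
Match coefficients ⇒ f(k) = k*(k + 5).
Then R = B(k−1)f/C = k*(k + 3)*(k + 5)/(k**2 + 5*k + 12), so s_k = R(k)·t_k = k*(-k - 5)/(k + 2).
Verify: (-k**2 - 5*k - 12)/(k**2 + 5*k + 6) matches t_k.
Telescope: S(n) = s_(n+1) − s_(1) = (-n**2 - 7*n - 6)/(n + 3) − (-2) = n*(-n - 5)/(n + 3).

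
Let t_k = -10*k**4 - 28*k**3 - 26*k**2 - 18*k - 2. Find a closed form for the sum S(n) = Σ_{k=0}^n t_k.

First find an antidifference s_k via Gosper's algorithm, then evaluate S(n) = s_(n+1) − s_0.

S(n) = -2*n**5 - 12*n**4 - 26*n**3 - 29*n**2 - 15*n - 2

Ratio r(k) = (5*k**4 + 34*k**3 + 85*k**2 + 97*k + 42)/(5*k**4 + 14*k**3 + 13*k**2 + 9*k + 1).
So A=1 and B=1, with C=k**4 + 14*k**3/5 + 13*k**2/5 + 9*k/5 + 1/5.
Key eq: (1)·f(k+1) = (1)·f(k) + (k**4 + 14*k**3/5 + 13*k**2/5 + 9*k/5 + 1/5).
deg f ≤ 5 (via 0,0,4).
Solve for f: f(k) = k*(2*k**4 + 2*k**3 - 2*k**2 + 3*k - 3)/10 (degree 5 ≤ 5).
R(k) = B(k−1)·f(k)/C(k) = k*(2*k**4 + 2*k**3 - 2*k**2 + 3*k - 3)/(2*(5*k**4 + 14*k**3 + 13*k**2 + 9*k + 1)); s_k = R·t_k = k*(-2*k**4 - 2*k**3 + 2*k**2 - 3*k + 3).
Verify: -10*k**4 - 28*k**3 - 26*k**2 - 18*k - 2 matches t_k.
s_(n+1) = -2*n**5 - 12*n**4 - 26*n**3 - 29*n**2 - 15*n - 2 and s_(0) = 0, so S(n) = -2*n**5 - 12*n**4 - 26*n**3 - 29*n**2 - 15*n - 2.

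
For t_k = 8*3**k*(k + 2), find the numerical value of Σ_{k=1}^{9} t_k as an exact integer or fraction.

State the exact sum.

Σ = 2480040

The ratio is 3*(k + 3)/(k + 2).
Factor: A=3; B=1; C=k + 2.
f must satisfy (3)·f(k+1) − (1)·f(k) = k + 2.
Bound: deg f ≤ 1.
Solving with deg f ≤ 1: f(k) = (2*k + 1)/4.
R(k) = B(k−1)·f(k)/C(k) = (2*k + 1)/(4*(k + 2)); s_k = R·t_k = 3**k*(4*k + 2).
Δs = 8*3**k*(k + 2), as required.
Σ_(k=1)^(9) t_k = s_(10) − s_(1) = 2480058 − (18) = 2480040.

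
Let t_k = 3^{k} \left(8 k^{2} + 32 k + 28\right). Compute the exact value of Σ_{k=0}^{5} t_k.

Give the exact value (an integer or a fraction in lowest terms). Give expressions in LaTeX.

Σ = 123928

r(k) = 3*(2*k**2 + 12*k + 17)/(2*k**2 + 8*k + 7) after simplifying.
Gosper form: A/B · C(k+1)/C(k) with A=3, B=1, C=k**2 + 4*k + 7/2.
Key eq: (3)·f(k+1) = (1)·f(k) + (k**2 + 4*k + 7/2).
Degrees (0,0,2) ⇒ d ≤ 2.
Solve for f: f(k) = (2*k**2 + 2*k + 1)/4 (degree 2 ≤ 2).
Get s_k = R·t_k = 3**k*(4*k**2 + 4*k + 2) with R(k) = B(k−1)f(k)/C(k) = (2*k**2 + 2*k + 1)/(2*(2*k**2 + 8*k + 7)).
Verify: 3**k*(8*k**2 + 32*k + 28) matches t_k.
Σ_(k=0)^(5) t_k = s_(6) − s_(0) = 123930 − (2) = 123928.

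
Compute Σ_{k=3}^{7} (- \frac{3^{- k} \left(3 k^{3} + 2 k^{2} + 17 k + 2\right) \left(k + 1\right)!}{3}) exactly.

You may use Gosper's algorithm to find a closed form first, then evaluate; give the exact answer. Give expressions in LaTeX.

Ratio r(k) = (3*k**4 + 17*k**3 + 52*k**2 + 84*k + 48)/(3*(3*k**3 + 2*k**2 + 17*k + 2)).
A = k/3 + 2/3, B = 1, C = k**3 + 2*k**2/3 + 17*k/3 + 2/3.
Key eq: (k/3 + 2/3)·f(k+1) = (1)·f(k) + (k**3 + 2*k**2/3 + 17*k/3 + 2/3).
Degrees (1,0,3) ⇒ d ≤ 2.
Solve for f: f(k) = 3*k**2 - k + 2 (degree 2 ≤ 2).
So s_k = (B(k−1)f/C)·t_k = (3*(3*k**2 - k + 2)/(3*k**3 + 2*k**2 + 17*k + 2))·t_k = -(3*k**2 - k + 2)*factorial(k + 1)/3**k.
Check: Δs_k = -(3*k**3 + 2*k**2 + 17*k + 2)*factorial(k + 1)/(3*3**k). ✓
Telescoping: Σ = s_(8) − s_(3) = -277760/27 − (-208/9) = -277136/27.

Σ = -277136/27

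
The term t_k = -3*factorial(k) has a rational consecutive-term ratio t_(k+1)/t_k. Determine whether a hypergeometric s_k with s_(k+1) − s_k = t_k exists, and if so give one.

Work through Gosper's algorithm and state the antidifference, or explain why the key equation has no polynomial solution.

no hypergeometric antidifference exists

The ratio is k + 1.
Gosper form: A/B · C(k+1)/C(k) with A=k + 1, B=1, C=1.
Set up (k + 1)·f(k+1) − (1)·f(k) − (1) = 0.
Bound: deg f ≤ -1.
Bound -1 < 0, so the key equation has no polynomial solution.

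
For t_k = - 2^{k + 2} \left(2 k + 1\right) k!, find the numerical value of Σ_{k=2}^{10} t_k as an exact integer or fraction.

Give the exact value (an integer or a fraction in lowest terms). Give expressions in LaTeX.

r(k) = 2*(k + 1)*(2*k + 3)/(2*k + 1) after simplifying.
Normal form (A,B,C) = (2*k + 2, 1, k + 1/2).
Set up (2*k + 2)·f(k+1) − (1)·f(k) − (k + 1/2) = 0.
deg f ≤ 0 (via 1,0,1).
Solving with deg f ≤ 0: f(k) = 1/2.
R(k) = B(k−1)·f(k)/C(k) = 1/(2*k + 1); s_k = R·t_k = -2**(k + 2)*factorial(k).
Δs = -2**(k + 2)*(2*k + 1)*factorial(k), as required.
Evaluate s at k=11 and k=2: -326998425600 and -32; difference -326998425568.

Σ = -326998425568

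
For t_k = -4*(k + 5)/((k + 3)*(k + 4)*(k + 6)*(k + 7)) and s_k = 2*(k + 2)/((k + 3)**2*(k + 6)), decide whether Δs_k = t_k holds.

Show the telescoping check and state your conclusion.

s_(k+1) = 2*(k + 3)/((k + 4)**2*(k + 7))
s_(k+1) − s_k = 2*(-(k + 2)*(k + 4)**2*(k + 7) + (k + 3)**3*(k + 6))/((k + 3)**2*(k + 4)**2*(k + 6)*(k + 7))
(s_(k+1) − s_k) − t_k = 2*(3*k**2 + 27*k + 58)/(k**6 + 27*k**5 + 297*k**4 + 1705*k**3 + 5394*k**2 + 8928*k + 6048)

Invalid: residual 2*(3*k**2 + 27*k + 58)/(k**6 + 27*k**5 + 297*k**4 + 1705*k**3 + 5394*k**2 + 8928*k + 6048) ≠ 0.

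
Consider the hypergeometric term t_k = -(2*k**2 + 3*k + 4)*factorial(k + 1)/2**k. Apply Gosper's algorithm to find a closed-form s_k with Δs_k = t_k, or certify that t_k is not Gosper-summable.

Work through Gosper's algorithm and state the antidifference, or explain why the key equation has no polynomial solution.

Ratio r(k) = (k + 2)*(3*k + 2*(k + 1)**2 + 7)/(2*(2*k**2 + 3*k + 4)).
So A=k/2 + 1 and B=1, with C=k**2 + 3*k/2 + 2.
f must satisfy (k/2 + 1)·f(k+1) − (1)·f(k) = k**2 + 3*k/2 + 2.
deg f ≤ 1 (via 1,0,2).
Coefficient equations give f(k) = 2*k + 1.
Then R = B(k−1)f/C = 2*(2*k + 1)/(2*k**2 + 3*k + 4), so s_k = R(k)·t_k = -2**(1 - k)*(2*k + 1)*factorial(k + 1).
Δs = -(2*k**2 + 3*k + 4)*factorial(k + 1)/2**k, as required.

s_k = -2**(1 - k)*(2*k + 1)*factorial(k + 1)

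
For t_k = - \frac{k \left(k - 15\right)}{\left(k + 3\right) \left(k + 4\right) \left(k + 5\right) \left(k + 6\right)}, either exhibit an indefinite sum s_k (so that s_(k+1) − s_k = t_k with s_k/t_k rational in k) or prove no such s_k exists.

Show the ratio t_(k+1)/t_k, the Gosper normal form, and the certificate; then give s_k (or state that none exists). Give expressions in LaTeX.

t_(k+1)/t_k = (k - 14)*(k + 1)*(k + 3)/(k*(k - 15)*(k + 7)).
Normal form (A,B,C) = (k + 3, k + 7, k**2 - 15*k).
Set up (k + 3)·f(k+1) − (k + 6)·f(k) − (k**2 - 15*k) = 0.
Degrees (1,1,2) ⇒ d ≤ 3.
Match coefficients ⇒ f(k) = -k*(k - 1)*(k + 33)/20.
Then R = B(k−1)f/C = -(k - 1)*(k + 6)*(k + 33)/(20*(k - 15)), so s_k = R(k)·t_k = k*(k**2 + 32*k - 33)/(20*(k + 3)*(k + 4)*(k + 5)).
s_(k+1) − s_k = k*(15 - k)/(k**4 + 18*k**3 + 119*k**2 + 342*k + 360) = t_k.

s_k = \frac{k \left(k^{2} + 32 k - 33\right)}{20 \left(k + 3\right) \left(k + 4\right) \left(k + 5\right)}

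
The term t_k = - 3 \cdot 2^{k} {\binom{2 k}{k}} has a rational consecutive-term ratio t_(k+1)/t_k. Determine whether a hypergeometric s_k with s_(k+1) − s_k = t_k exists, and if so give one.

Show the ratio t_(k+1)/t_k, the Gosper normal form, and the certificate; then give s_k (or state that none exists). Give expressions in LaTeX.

not Gosper-summable; s_k does not exist

Compute t_(k+1)/t_k: get 4*(2*k + 1)/(k + 1).
A = 8*k + 4, B = k + 1, C = 1.
Solve (8*k + 4)·f(k+1) − (k)·f(k) = 1.
From deg A=1, deg B=1, deg C=0: d=-1.
deg f ≤ -1 is impossible — no certificate.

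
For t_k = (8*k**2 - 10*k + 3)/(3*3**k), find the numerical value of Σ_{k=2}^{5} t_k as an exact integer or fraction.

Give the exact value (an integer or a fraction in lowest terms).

Σ = 412/243

r(k) = (8*k**2 + 6*k + 1)/(3*(8*k**2 - 10*k + 3)) after simplifying.
So A=1/3 and B=1, with C=k**2 - 5*k/4 + 3/8.
Set up (1/3)·f(k+1) − (1)·f(k) − (k**2 - 5*k/4 + 3/8) = 0.
Bound: deg f ≤ 2.
Coefficient equations give f(k) = -3*(4*k**2 - k + 3)/8.
Then R = B(k−1)f/C = -3*(4*k**2 - k + 3)/((2*k - 1)*(4*k - 3)), so s_k = R(k)·t_k = (-4*k**2 + k - 3)/3**k.
s_(k+1) − s_k = (8*k**2 - 10*k + 3)/(3*3**k) = t_k.
Evaluate s at k=6 and k=2: -47/243 and -17/9; difference 412/243.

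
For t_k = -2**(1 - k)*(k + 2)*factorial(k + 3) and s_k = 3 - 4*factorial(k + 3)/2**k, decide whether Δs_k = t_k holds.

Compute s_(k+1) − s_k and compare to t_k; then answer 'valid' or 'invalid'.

s_(k+1) = -4*2**(-k - 1)*factorial(k + 4) + 3
s_(k+1) − s_k = -2**(1 - k)*(k + 2)*factorial(k + 3)
(s_(k+1) − s_k) − t_k = 0

Valid — Δs_k = t_k.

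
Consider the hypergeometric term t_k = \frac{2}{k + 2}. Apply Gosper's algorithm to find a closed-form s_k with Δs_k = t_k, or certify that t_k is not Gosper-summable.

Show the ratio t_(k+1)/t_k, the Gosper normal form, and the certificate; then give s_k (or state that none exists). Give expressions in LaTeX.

Compute t_(k+1)/t_k: get (k + 2)/(k + 3).
A = k + 2, B = k + 3, C = 1.
Key eq: (k + 2)·f(k+1) = (k + 2)·f(k) + (1).
d = 0 from the (1,1,0) case.
f = c0 ⇒ A·f(k+1) − B(k−1)·f(k) − C = -1. The system {-1 = 0} is inconsistent; no antidifference.

none — t_k is not Gosper-summable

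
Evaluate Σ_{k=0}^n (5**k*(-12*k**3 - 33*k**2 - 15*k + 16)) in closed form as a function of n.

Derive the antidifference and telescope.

t_(k+1)/t_k = 5*(12*k**3 + 69*k**2 + 117*k + 44)/(12*k**3 + 33*k**2 + 15*k - 16).
So A=5 and B=1, with C=k**3 + 11*k**2/4 + 5*k/4 - 4/3.
Set up (5)·f(k+1) − (1)·f(k) − (k**3 + 11*k**2/4 + 5*k/4 - 4/3) = 0.
From deg A=0, deg B=0, deg C=3: d=3.
Coefficient equations give f(k) = (3*k**3 - 3*k**2 - 4)/12.
Get s_k = R·t_k = 5**k*(-3*k**3 + 3*k**2 + 4) with R(k) = B(k−1)f(k)/C(k) = (3*k**3 - 3*k**2 - 4)/(12*k**3 + 33*k**2 + 15*k - 16).
Check: Δs_k = 5**k*(-12*k**3 - 33*k**2 - 15*k + 16). ✓
s_(n+1) = 5**(n + 1)*(-3*n**3 - 6*n**2 - 3*n + 4) and s_(0) = 4, so S(n) = -15*5**n*n**3 - 30*5**n*n**2 - 15*5**n*n + 20*5**n - 4.

S(n) = -15*5**n*n**3 - 30*5**n*n**2 - 15*5**n*n + 20*5**n - 4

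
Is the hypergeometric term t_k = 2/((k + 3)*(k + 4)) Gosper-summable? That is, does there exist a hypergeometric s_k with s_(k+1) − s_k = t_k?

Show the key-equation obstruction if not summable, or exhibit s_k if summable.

t_(k+1)/t_k = (k + 3)/(k + 5).
Normal form (A,B,C) = (k + 3, k + 5, 1).
Need (k + 3)·f(k+1) − (k + 4)·f(k) = 1.
Bound: deg f ≤ 1.
A polynomial solution: f(k) = k/3.
Get s_k = R·t_k = 2*k/(3*(k + 3)) with R(k) = B(k−1)f(k)/C(k) = k*(k + 4)/3.
Δs = 2/(k**2 + 7*k + 12), as required.

Yes. s_k = 2*k/(3*(k + 3)).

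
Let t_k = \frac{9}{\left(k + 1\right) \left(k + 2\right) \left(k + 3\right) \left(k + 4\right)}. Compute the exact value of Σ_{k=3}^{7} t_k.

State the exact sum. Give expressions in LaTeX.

The ratio is (k + 1)/(k + 5).
Take A(k)=k + 1, B(k)=k + 5, C(k)=1.
Solve (k + 1)·f(k+1) − (k + 4)·f(k) = 1.
Bound: deg f ≤ 3.
Solving with deg f ≤ 3: f(k) = k*(k**2 + 6*k + 11)/18.
Then R = B(k−1)f/C = k*(k + 4)*(k**2 + 6*k + 11)/18, so s_k = R(k)·t_k = k*(k**2 + 6*k + 11)/(2*(k + 1)*(k + 2)*(k + 3)).
Check: Δs_k = 9/(k**4 + 10*k**3 + 35*k**2 + 50*k + 24). ✓
Evaluate s at k=8 and k=3: 82/165 and 19/40; difference 29/1320.

Σ = 29/1320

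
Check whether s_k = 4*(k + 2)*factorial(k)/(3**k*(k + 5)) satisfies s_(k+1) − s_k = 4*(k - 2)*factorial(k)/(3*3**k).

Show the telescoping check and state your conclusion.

s_(k+1) = 4*(k + 3)*factorial(k + 1)/(3*3**k*(k + 6))
s_(k+1) − s_k = 4*(k**3 + 6*k**2 - k - 21)*factorial(k)/(3*3**k*(k + 5)*(k + 6))
(s_(k+1) − s_k) − t_k = -4*(k**2 + 3*k - 13)*factorial(k)/(3**k*(k + 5)*(k + 6))

Invalid: residual -4*(k**2 + 3*k - 13)*factorial(k)/(3**k*(k + 5)*(k + 6)) ≠ 0.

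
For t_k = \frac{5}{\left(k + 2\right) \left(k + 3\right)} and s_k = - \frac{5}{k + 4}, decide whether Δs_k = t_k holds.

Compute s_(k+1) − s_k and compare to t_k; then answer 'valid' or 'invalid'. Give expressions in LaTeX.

Invalid: residual \frac{10 \left(- 2 k - 7\right)}{k^{4} + 14 k^{3} + 71 k^{2} + 154 k + 120} ≠ 0.

s_(k+1) = -5/(k + 5)
s_(k+1) − s_k = 5/((k + 4)*(k + 5))
(s_(k+1) − s_k) − t_k = 10*(-2*k - 7)/(k**4 + 14*k**3 + 71*k**2 + 154*k + 120)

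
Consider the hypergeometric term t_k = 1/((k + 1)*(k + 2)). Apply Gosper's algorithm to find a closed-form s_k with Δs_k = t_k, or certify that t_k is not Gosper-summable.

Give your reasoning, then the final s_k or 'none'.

Compute t_(k+1)/t_k: get (k + 1)/(k + 3).
So A=k + 1 and B=k + 3, with C=1.
Set up (k + 1)·f(k+1) − (k + 2)·f(k) − (1) = 0.
Bound: deg f ≤ 1.
Coefficient equations give f(k) = k.
Get s_k = R·t_k = k/(k + 1) with R(k) = B(k−1)f(k)/C(k) = k*(k + 2).
s_(k+1) − s_k = 1/(k**2 + 3*k + 2) = t_k.

s_k = k/(k + 1)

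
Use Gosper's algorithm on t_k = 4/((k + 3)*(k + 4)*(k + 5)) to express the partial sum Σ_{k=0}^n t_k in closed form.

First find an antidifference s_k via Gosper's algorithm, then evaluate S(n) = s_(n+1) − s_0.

The ratio is (k + 3)/(k + 6).
Factor: A=k + 3; B=k + 6; C=1.
Solve (k + 3)·f(k+1) − (k + 5)·f(k) = 1.
Bound: deg f ≤ 2.
Solving with deg f ≤ 2: f(k) = k*(k + 7)/24.
Then R = B(k−1)f/C = k*(k + 5)*(k + 7)/24, so s_k = R(k)·t_k = k*(k + 7)/(6*(k + 3)*(k + 4)).
Verify: 4/(k**3 + 12*k**2 + 47*k + 60) matches t_k.
Evaluate: s_(n+1) = (n**2 + 9*n + 8)/(6*(n**2 + 9*n + 20)); subtract s_(0) = 0 ⇒ S(n) = (n**2 + 9*n + 8)/(6*(n**2 + 9*n + 20)).

S(n) = (n**2 + 9*n + 8)/(6*(n**2 + 9*n + 20))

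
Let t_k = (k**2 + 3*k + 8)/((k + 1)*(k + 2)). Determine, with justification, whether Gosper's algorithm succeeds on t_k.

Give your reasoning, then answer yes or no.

Yes. s_k = k*(k + 7)/(k + 1).

r(k) = (k + 1)*(3*k + (k + 1)**2 + 11)/((k + 3)*(k**2 + 3*k + 8)) after simplifying.
Gosper form: A/B · C(k+1)/C(k) with A=k + 1, B=k + 3, C=k**2 + 3*k + 8.
Set up (k + 1)·f(k+1) − (k + 2)·f(k) − (k**2 + 3*k + 8) = 0.
d = 2 from the (1,1,2) case.
A polynomial solution: f(k) = k*(k + 7).
R(k) = B(k−1)·f(k)/C(k) = k*(k + 2)*(k + 7)/(k**2 + 3*k + 8); s_k = R·t_k = k*(k + 7)/(k + 1).
Verify: (k**2 + 3*k + 8)/(k**2 + 3*k + 2) matches t_k.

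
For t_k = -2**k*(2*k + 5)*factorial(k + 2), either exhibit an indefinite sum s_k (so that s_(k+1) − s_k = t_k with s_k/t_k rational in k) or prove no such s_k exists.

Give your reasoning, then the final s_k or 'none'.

s_k = -2**k*factorial(k + 2)

Ratio r(k) = 2*(k + 3)*(2*k + 7)/(2*k + 5).
A = 2*k + 6, B = 1, C = k + 5/2.
Set up (2*k + 6)·f(k+1) − (1)·f(k) − (k + 5/2) = 0.
deg f ≤ 0 (via 1,0,1).
Solving with deg f ≤ 0: f(k) = 1/2.
So s_k = (B(k−1)f/C)·t_k = (1/(2*k + 5))·t_k = -2**k*factorial(k + 2).
Δs = -2**k*(2*k + 5)*factorial(k + 2), as required.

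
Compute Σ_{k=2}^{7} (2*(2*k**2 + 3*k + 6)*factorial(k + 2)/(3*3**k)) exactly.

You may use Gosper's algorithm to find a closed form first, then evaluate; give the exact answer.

r(k) = (k + 3)*(3*k + 2*(k + 1)**2 + 9)/(3*(2*k**2 + 3*k + 6)) after simplifying.
Factor: A=k/3 + 1; B=1; C=k**2 + 3*k/2 + 3.
f must satisfy (k/3 + 1)·f(k+1) − (1)·f(k) = k**2 + 3*k/2 + 3.
d = 1 from the (1,0,2) case.
Solving with deg f ≤ 1: f(k) = 3*(2*k + 1)/2.
Certificate R = B(k−1)f/C = 3*(2*k + 1)/(2*k**2 + 3*k + 6) gives s_k = 2*(2*k + 1)*factorial(k + 2)/3**k.
Δs = 2*(2*k**2 + 3*k + 6)*factorial(k + 2)/(3*3**k), as required.
Sum = s_(8) − s_(2); s_(8) = 1523200/81, s_(2) = 80/3 ⇒ 1521040/81.

Σ = 1521040/81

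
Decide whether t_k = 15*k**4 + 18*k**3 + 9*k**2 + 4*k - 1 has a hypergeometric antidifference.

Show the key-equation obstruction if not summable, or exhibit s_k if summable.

r(k) = (15*k**4 + 78*k**3 + 153*k**2 + 136*k + 45)/(15*k**4 + 18*k**3 + 9*k**2 + 4*k - 1) after simplifying.
Factor: A=1; B=1; C=k**4 + 6*k**3/5 + 3*k**2/5 + 4*k/15 - 1/15.
Solve (1)·f(k+1) − (1)·f(k) = k**4 + 6*k**3/5 + 3*k**2/5 + 4*k/15 - 1/15.
d = 5 from the (0,0,4) case.
Coefficient equations give f(k) = k*(3*k**4 - 3*k**3 - k**2 + 2*k - 2)/15.
Then R = B(k−1)f/C = k*(3*k**4 - 3*k**3 - k**2 + 2*k - 2)/(15*k**4 + 18*k**3 + 9*k**2 + 4*k - 1), so s_k = R(k)·t_k = k*(3*k**4 - 3*k**3 - k**2 + 2*k - 2).
Δs = 15*k**4 + 18*k**3 + 9*k**2 + 4*k - 1, as required.

Yes. s_k = k*(3*k**4 - 3*k**3 - k**2 + 2*k - 2).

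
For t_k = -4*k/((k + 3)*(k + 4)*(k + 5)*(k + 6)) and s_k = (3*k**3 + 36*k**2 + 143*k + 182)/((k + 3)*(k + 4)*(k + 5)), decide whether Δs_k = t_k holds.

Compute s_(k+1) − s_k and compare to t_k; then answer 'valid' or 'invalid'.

valid; difference matches t_k

s_(k+1) = (143*k + 3*(k + 1)**3 + 36*(k + 1)**2 + 325)/((k + 4)*(k + 5)*(k + 6))
s_(k+1) − s_k = -4*k/(k**4 + 18*k**3 + 119*k**2 + 342*k + 360)
(s_(k+1) − s_k) − t_k = 0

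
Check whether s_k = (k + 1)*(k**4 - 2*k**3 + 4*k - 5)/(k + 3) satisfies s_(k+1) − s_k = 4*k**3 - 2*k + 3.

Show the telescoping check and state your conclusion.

s_(k+1) = (k + 2)*(4*k + (k + 1)**4 - 2*(k + 1)**3 - 1)/(k + 4)
s_(k+1) − s_k = (4*k**5 + 22*k**4 + 18*k**3 - 7*k**2 + 11*k + 8)/(k**2 + 7*k + 12)
(s_(k+1) − s_k) − t_k = 2*(-3*k**4 - 14*k**3 + 2*k**2 + 7*k - 14)/(k**2 + 7*k + 12)

Invalid: residual 2*(-3*k**4 - 14*k**3 + 2*k**2 + 7*k - 14)/(k**2 + 7*k + 12) ≠ 0.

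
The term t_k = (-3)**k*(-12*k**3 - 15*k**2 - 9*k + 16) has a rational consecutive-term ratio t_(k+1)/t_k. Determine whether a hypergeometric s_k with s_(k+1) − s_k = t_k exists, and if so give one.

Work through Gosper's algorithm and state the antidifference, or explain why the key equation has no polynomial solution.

Step 1: r(k) = 3*(-12*k**3 - 51*k**2 - 75*k - 20)/(12*k**3 + 15*k**2 + 9*k - 16).
Gosper form: A/B · C(k+1)/C(k) with A=-3, B=1, C=k**3 + 5*k**2/4 + 3*k/4 - 4/3.
Solve (-3)·f(k+1) − (1)·f(k) = k**3 + 5*k**2/4 + 3*k/4 - 4/3.
d = 3 from the (0,0,3) case.
Solving with deg f ≤ 3: f(k) = -(3*k**3 - 3*k**2 - 4)/12.
Then R = B(k−1)f/C = -(3*k**3 - 3*k**2 - 4)/(12*k**3 + 15*k**2 + 9*k - 16), so s_k = R(k)·t_k = (-3)**k*(3*k**3 - 3*k**2 - 4).
Verify: (-3)**k*(-12*k**3 - 15*k**2 - 9*k + 16) matches t_k.

s_k = (-3)**k*(3*k**3 - 3*k**2 - 4)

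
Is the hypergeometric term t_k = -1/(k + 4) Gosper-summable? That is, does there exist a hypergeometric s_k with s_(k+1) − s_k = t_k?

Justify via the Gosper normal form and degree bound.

No. Not Gosper-summable.

t_(k+1)/t_k = (k + 4)/(k + 5).
Factor: A=k + 4; B=k + 5; C=1.
Key eq: (k + 4)·f(k+1) = (k + 4)·f(k) + (1).
Degrees (1,1,0) ⇒ d ≤ 0.
Generic f = c0 gives residual -1; -1 = 0 cannot hold, so t_k is not Gosper-summable.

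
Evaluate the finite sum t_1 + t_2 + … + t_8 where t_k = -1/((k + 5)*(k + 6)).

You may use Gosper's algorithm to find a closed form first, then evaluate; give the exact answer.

Compute t_(k+1)/t_k: get (k + 5)/(k + 7).
A = k + 5, B = k + 7, C = 1.
Key eq: (k + 5)·f(k+1) = (k + 6)·f(k) + (1).
d = 1 from the (1,1,0) case.
Solving with deg f ≤ 1: f(k) = k/5.
R(k) = B(k−1)·f(k)/C(k) = k*(k + 6)/5; s_k = R·t_k = -k/(5*k + 25).
Δs = -1/(k**2 + 11*k + 30), as required.
Telescoping: Σ = s_(9) − s_(1) = -9/70 − (-1/30) = -2/21.

Σ = -2/21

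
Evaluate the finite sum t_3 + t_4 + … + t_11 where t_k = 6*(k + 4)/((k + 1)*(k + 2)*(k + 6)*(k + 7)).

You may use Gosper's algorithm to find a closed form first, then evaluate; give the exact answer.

Σ = 11/156

r(k) = (k + 1)*(k + 5)*(k + 6)/((k + 3)*(k + 4)*(k + 8)) after simplifying.
A = k + 1, B = k + 8, C = k**4 + 16*k**3 + 95*k**2 + 248*k + 240.
Solve (k + 1)·f(k+1) − (k + 7)·f(k) = k**4 + 16*k**3 + 95*k**2 + 248*k + 240.
From deg A=1, deg B=1, deg C=4: d=6.
Solving with deg f ≤ 6: f(k) = k*(k + 2)*(k + 3)*(k + 4)*(k + 5)*(k + 7)/12.
R(k) = B(k−1)·f(k)/C(k) = k*(k + 2)*(k + 7)**2/(12*(k + 4)); s_k = R·t_k = k*(k + 7)/(2*(k**2 + 7*k + 6)).
s_(k+1) − s_k = 6*(k + 4)/(k**4 + 16*k**3 + 83*k**2 + 152*k + 84) = t_k.
Σ_(k=3)^(11) t_k = s_(12) − s_(3) = 19/39 − (5/12) = 11/156.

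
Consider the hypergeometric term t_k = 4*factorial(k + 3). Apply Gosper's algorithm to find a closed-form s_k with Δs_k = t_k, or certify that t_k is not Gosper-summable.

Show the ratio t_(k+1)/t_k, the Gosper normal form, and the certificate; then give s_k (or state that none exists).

t_(k+1)/t_k = k + 4.
Gosper form: A/B · C(k+1)/C(k) with A=k + 4, B=1, C=1.
Key eq: (k + 4)·f(k+1) = (1)·f(k) + (1).
From deg A=1, deg B=0, deg C=0: d=-1.
Bound -1 < 0, so the key equation has no polynomial solution.

none (Gosper's algorithm certifies no s_k)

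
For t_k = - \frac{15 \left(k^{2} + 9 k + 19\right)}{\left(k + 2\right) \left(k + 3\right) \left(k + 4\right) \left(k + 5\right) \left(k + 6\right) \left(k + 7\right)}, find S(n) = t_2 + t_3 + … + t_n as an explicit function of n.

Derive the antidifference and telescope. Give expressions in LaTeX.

S(n) = \frac{5 \left(- n^{3} - 15 n^{2} - 71 n + 87\right)}{192 \left(n^{3} + 15 n^{2} + 71 n + 105\right)}

Ratio r(k) = (k + 2)*(9*k + (k + 1)**2 + 28)/((k + 8)*(k**2 + 9*k + 19)).
Take A(k)=k + 2, B(k)=k + 8, C(k)=k**2 + 9*k + 19.
Key eq: (k + 2)·f(k+1) = (k + 7)·f(k) + (k**2 + 9*k + 19).
deg f ≤ 5 (via 1,1,2).
Solve for f: f(k) = k*(k + 3)*(k + 5)*(k**2 + 12*k + 44)/144 (degree 5 ≤ 5).
Then R = B(k−1)f/C = k*(k + 3)*(k + 5)*(k + 7)*(k**2 + 12*k + 44)/(144*(k**2 + 9*k + 19)), so s_k = R(k)·t_k = 5*k*(-k**2 - 12*k - 44)/(48*(k**3 + 12*k**2 + 44*k + 48)).
Verify: 15*(-k**2 - 9*k - 19)/(k**6 + 27*k**5 + 295*k**4 + 1665*k**3 + 5104*k**2 + 8028*k + 5040) matches t_k.
Evaluate: s_(n+1) = 5*(-n**3 - 15*n**2 - 71*n - 57)/(48*(n**3 + 15*n**2 + 71*n + 105)); subtract s_(2) = -5/64 ⇒ S(n) = 5*(-n**3 - 15*n**2 - 71*n + 87)/(192*(n**3 + 15*n**2 + 71*n + 105)).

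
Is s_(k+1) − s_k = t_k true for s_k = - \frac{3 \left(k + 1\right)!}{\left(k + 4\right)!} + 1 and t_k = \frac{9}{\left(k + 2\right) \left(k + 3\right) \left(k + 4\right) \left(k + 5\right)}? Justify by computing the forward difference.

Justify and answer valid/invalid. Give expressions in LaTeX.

s_(k+1) = -3*factorial(k + 2)/factorial(k + 5) + 1
s_(k+1) − s_k = 9/((k + 2)*(k + 3)*(k + 4)*(k + 5))
(s_(k+1) − s_k) − t_k = 0

valid; difference matches t_k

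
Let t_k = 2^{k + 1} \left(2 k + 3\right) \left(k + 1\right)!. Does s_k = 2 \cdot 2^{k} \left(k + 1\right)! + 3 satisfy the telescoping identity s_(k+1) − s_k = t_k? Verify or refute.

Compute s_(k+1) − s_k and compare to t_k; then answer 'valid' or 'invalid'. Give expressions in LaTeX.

Valid — Δs_k = t_k.

s_(k+1) = 2*2**(k + 1)*factorial(k + 2) + 3
s_(k+1) − s_k = 2**(k + 1)*(2*k + 3)*factorial(k + 1)
(s_(k+1) − s_k) − t_k = 0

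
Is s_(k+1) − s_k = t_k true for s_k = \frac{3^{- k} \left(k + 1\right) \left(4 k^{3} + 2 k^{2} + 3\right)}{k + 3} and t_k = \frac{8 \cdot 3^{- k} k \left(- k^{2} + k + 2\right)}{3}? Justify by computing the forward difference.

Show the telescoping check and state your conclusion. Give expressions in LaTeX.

Invalid: residual \frac{2 \cdot 3^{- k} \left(8 k^{4} + 28 k^{3} - 34 k^{2} - 48 k + 9\right)}{3 \left(k^{2} + 7 k + 12\right)} ≠ 0.

s_(k+1) = (k + 2)*(4*(k + 1)**3 + 2*(k + 1)**2 + 3)/(3*3**k*(k + 4))
s_(k+1) − s_k = 2*(-4*k**5 - 16*k**4 + 16*k**3 + 70*k**2 + 48*k + 9)/(3*3**k*(k**2 + 7*k + 12))
(s_(k+1) − s_k) − t_k = 2*(8*k**4 + 28*k**3 - 34*k**2 - 48*k + 9)/(3*3**k*(k**2 + 7*k + 12))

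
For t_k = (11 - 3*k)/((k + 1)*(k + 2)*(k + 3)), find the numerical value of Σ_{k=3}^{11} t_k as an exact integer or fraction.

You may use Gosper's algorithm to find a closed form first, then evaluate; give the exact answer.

Compute t_(k+1)/t_k: get (k + 1)*(3*k - 8)/((k + 4)*(3*k - 11)).
Take A(k)=k + 1, B(k)=k + 4, C(k)=k - 11/3.
Solve (k + 1)·f(k+1) − (k + 3)·f(k) = k - 11/3.
deg f ≤ 2 (via 1,1,1).
Match coefficients ⇒ f(k) = -k*(2*k + 9)/3.
Then R = B(k−1)f/C = -k*(k + 3)*(2*k + 9)/(3*k - 11), so s_k = R(k)·t_k = k*(2*k + 9)/((k + 1)*(k + 2)).
Δs = (11 - 3*k)/(k**3 + 6*k**2 + 11*k + 6), as required.
Σ_(k=3)^(11) t_k = s_(12) − s_(3) = 198/91 − (9/4) = -27/364.

Σ = -27/364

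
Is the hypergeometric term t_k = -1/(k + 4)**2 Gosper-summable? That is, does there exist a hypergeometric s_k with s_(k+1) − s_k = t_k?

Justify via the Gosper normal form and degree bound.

No — t_k has no hypergeometric antidifference.

Compute t_(k+1)/t_k: get (k + 4)**2/(k + 5)**2.
Factor: A=k**2 + 8*k + 16; B=k**2 + 10*k + 25; C=1.
Key eq: (k**2 + 8*k + 16)·f(k+1) = (k**2 + 8*k + 16)·f(k) + (1).
d = 0 from the (2,2,0) case.
f = c0 ⇒ A·f(k+1) − B(k−1)·f(k) − C = -1. The system {-1 = 0} is inconsistent; no antidifference.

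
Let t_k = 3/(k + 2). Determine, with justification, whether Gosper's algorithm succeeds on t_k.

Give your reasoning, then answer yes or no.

No — the linear system for f has no solution.

Compute t_(k+1)/t_k: get (k + 2)/(k + 3).
Normal form (A,B,C) = (k + 2, k + 3, 1).
Solve (k + 2)·f(k+1) − (k + 2)·f(k) = 1.
deg f ≤ 0 (via 1,1,0).
Write f(k) = c0. Then LHS − RHS = -1, requiring -1 = 0: contradictory. No certificate.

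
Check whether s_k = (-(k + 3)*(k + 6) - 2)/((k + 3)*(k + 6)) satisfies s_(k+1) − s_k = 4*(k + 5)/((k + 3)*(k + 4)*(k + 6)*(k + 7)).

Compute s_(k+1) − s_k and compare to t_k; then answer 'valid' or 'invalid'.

s_(k+1) = (-(k + 4)*(k + 7) - 2)/((k + 4)*(k + 7))
s_(k+1) − s_k = 4*(k + 5)/(k**4 + 20*k**3 + 145*k**2 + 450*k + 504)
(s_(k+1) − s_k) − t_k = 0

Valid — Δs_k = t_k.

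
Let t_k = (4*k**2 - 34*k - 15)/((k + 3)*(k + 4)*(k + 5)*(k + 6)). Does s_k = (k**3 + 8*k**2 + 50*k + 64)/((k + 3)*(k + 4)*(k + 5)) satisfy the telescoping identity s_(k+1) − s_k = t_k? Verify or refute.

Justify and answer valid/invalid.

Valid — Δs_k = t_k.

s_(k+1) = (50*k + (k + 1)**3 + 8*(k + 1)**2 + 114)/((k + 4)*(k + 5)*(k + 6))
s_(k+1) − s_k = (4*k**2 - 34*k - 15)/(k**4 + 18*k**3 + 119*k**2 + 342*k + 360)
(s_(k+1) − s_k) − t_k = 0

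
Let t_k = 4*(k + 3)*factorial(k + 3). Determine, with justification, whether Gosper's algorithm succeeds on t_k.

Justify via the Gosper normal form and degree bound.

Yes. s_k = 4*factorial(k + 3).

Ratio r(k) = (k + 4)**2/(k + 3).
Factor: A=k + 4; B=1; C=k + 3.
f must satisfy (k + 4)·f(k+1) − (1)·f(k) = k + 3.
Degrees (1,0,1) ⇒ d ≤ 0.
A polynomial solution: f(k) = 1.
So s_k = (B(k−1)f/C)·t_k = (1/(k + 3))·t_k = 4*factorial(k + 3).
Check: Δs_k = 4*(k + 3)*factorial(k + 3). ✓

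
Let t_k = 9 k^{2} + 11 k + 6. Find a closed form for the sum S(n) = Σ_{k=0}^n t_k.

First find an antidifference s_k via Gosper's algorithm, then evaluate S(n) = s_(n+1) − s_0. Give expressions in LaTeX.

S(n) = 3 n^{3} + 10 n^{2} + 13 n + 6

Compute t_(k+1)/t_k: get (9*k**2 + 29*k + 26)/(9*k**2 + 11*k + 6).
So A=1 and B=1, with C=k**2 + 11*k/9 + 2/3.
Key eq: (1)·f(k+1) = (1)·f(k) + (k**2 + 11*k/9 + 2/3).
Bound: deg f ≤ 3.
Match coefficients ⇒ f(k) = k*(3*k**2 + k + 2)/9.
R(k) = B(k−1)·f(k)/C(k) = k*(3*k**2 + k + 2)/(9*k**2 + 11*k + 6); s_k = R·t_k = k*(3*k**2 + k + 2).
Δs = 9*k**2 + 11*k + 6, as required.
s_(n+1) = 3*n**3 + 10*n**2 + 13*n + 6 and s_(0) = 0, so S(n) = 3*n**3 + 10*n**2 + 13*n + 6.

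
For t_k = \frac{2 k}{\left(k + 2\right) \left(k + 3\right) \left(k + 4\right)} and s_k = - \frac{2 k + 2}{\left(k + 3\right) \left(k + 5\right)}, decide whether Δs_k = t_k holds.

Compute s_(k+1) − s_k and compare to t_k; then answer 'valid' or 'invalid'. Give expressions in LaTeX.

s_(k+1) = 2*(-k - 2)/((k + 4)*(k + 6))
s_(k+1) − s_k = 2*(k**2 + 3*k - 6)/(k**4 + 18*k**3 + 119*k**2 + 342*k + 360)
(s_(k+1) − s_k) − t_k = 12*(-k**2 - 5*k - 2)/(k**5 + 20*k**4 + 155*k**3 + 580*k**2 + 1044*k + 720)

Invalid: residual \frac{12 \left(- k^{2} - 5 k - 2\right)}{k^{5} + 20 k^{4} + 155 k^{3} + 580 k^{2} + 1044 k + 720} ≠ 0.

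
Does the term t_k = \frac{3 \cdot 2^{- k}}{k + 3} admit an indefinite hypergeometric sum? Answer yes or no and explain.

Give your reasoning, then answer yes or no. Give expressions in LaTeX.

No — negative degree bound, so no certificate f.

t_(k+1)/t_k = (k + 3)/(2*(k + 4)).
So A=k/2 + 3/2 and B=k + 4, with C=1.
f must satisfy (k/2 + 3/2)·f(k+1) − (k + 3)·f(k) = 1.
Bound: deg f ≤ -1.
d = -1 < 0 ⇒ no nonzero polynomial f; not summable.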